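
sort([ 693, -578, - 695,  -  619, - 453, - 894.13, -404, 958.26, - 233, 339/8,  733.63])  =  [-894.13,  -  695, - 619, - 578, - 453, - 404,-233, 339/8,693, 733.63,958.26 ] 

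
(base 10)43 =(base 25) 1i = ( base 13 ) 34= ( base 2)101011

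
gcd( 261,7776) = 9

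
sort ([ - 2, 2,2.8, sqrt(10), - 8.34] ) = [ - 8.34,  -  2,2,  2.8 , sqrt(10 ) ] 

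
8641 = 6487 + 2154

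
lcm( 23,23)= 23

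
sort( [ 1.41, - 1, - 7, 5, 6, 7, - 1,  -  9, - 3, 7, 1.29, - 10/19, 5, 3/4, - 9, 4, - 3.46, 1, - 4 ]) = [ - 9, - 9, - 7, - 4,  -  3.46,-3, - 1, - 1 , - 10/19,3/4, 1, 1.29,  1.41,  4,5,5,6 , 7, 7]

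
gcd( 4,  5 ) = 1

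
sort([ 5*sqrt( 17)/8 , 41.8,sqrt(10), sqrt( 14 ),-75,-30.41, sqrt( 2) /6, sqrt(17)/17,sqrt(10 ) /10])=[ - 75,-30.41,sqrt( 2)/6,sqrt( 17 ) /17, sqrt( 10) /10, 5*sqrt( 17) /8,sqrt( 10), sqrt( 14 ),41.8] 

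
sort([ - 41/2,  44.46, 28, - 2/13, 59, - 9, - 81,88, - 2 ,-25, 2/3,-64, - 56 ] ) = [ - 81,-64, - 56, - 25,  -  41/2, - 9,- 2, - 2/13,  2/3, 28, 44.46,59, 88]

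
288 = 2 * 144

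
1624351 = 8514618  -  6890267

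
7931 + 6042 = 13973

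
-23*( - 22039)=506897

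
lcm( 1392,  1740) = 6960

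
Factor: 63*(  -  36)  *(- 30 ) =68040 = 2^3*3^5*5^1 * 7^1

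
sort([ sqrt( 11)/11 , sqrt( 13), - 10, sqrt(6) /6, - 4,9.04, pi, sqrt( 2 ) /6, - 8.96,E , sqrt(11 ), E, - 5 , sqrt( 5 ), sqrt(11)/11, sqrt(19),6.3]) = [  -  10, - 8.96, - 5,- 4,sqrt(2)/6, sqrt( 11) /11, sqrt( 11) /11,sqrt(6 ) /6, sqrt(5 ), E, E,pi, sqrt(11), sqrt ( 13),sqrt(19) , 6.3,9.04 ] 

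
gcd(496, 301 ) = 1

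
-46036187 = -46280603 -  - 244416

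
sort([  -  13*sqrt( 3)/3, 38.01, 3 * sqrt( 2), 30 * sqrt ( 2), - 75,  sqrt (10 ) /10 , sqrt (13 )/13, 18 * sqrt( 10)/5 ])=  [ - 75, - 13 * sqrt(3) /3,sqrt(13)/13, sqrt( 10 ) /10,3 * sqrt( 2),18*sqrt(10)/5, 38.01, 30 * sqrt( 2 )]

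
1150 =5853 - 4703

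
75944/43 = 75944/43  =  1766.14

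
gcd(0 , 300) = 300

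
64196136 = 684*93854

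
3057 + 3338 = 6395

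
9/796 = 9/796 = 0.01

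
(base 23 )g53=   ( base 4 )2012012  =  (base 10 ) 8582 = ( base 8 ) 20606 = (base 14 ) 31b0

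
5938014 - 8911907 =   -  2973893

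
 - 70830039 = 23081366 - 93911405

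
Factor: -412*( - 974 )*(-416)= - 166935808=-2^8*13^1*103^1*487^1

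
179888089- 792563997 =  - 612675908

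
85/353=85/353 = 0.24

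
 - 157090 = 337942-495032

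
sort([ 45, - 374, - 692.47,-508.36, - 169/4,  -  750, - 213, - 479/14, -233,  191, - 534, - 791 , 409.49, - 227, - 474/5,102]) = [ - 791, - 750 ,-692.47, - 534, - 508.36,  -  374, - 233 , - 227, - 213,-474/5, -169/4,- 479/14,45,102,191,409.49 ] 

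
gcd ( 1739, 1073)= 37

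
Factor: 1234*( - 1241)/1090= -5^ ( - 1 )*17^1 * 73^1*109^( - 1)*617^1=- 765697/545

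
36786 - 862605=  - 825819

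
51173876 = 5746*8906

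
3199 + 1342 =4541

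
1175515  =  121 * 9715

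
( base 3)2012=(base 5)214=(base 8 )73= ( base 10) 59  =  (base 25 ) 29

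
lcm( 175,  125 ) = 875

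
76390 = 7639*10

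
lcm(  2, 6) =6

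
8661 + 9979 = 18640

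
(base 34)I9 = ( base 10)621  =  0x26D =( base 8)1155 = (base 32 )JD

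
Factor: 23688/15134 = 36/23 =2^2*3^2*23^( -1 )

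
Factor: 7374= 2^1*3^1*1229^1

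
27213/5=27213/5 =5442.60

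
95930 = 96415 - 485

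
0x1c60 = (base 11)5504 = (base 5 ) 213024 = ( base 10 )7264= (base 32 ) 730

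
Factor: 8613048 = 2^3*3^1*358877^1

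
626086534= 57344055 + 568742479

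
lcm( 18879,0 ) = 0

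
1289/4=322 + 1/4=322.25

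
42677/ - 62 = -689 + 41/62 = -688.34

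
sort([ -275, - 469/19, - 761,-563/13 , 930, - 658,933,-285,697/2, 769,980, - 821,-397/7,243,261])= [-821,  -  761, - 658,  -  285, - 275,  -  397/7,-563/13,-469/19,243,261, 697/2,769, 930,933, 980]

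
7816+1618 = 9434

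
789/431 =789/431 = 1.83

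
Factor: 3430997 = 337^1*10181^1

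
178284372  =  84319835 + 93964537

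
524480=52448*10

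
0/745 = 0 = 0.00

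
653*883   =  576599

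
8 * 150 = 1200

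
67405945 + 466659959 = 534065904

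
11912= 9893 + 2019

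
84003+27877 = 111880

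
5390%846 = 314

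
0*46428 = 0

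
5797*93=539121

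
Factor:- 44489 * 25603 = - 17^1 * 2617^1*25603^1  =  -1139051867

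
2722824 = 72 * 37817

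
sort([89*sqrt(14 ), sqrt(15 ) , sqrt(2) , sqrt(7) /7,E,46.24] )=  [ sqrt(7 )/7,sqrt(2 ),E,sqrt( 15),46.24,89  *sqrt(14 )] 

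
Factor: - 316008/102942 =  - 132/43 = - 2^2*3^1*11^1*43^ (  -  1)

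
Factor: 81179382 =2^1*  3^1*13529897^1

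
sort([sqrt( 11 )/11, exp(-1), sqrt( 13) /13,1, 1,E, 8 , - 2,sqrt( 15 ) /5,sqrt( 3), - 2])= [ - 2, - 2,sqrt( 13 )/13, sqrt( 11)/11, exp( - 1 ),sqrt( 15)/5, 1,1, sqrt( 3), E,  8]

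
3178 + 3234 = 6412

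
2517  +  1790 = 4307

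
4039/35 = 115 + 2/5 = 115.40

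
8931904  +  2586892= 11518796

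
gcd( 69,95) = 1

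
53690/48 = 1118 + 13/24 = 1118.54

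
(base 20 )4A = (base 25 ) 3F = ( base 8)132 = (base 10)90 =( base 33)2O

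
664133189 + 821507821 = 1485641010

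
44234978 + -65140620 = -20905642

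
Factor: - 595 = - 5^1*7^1*17^1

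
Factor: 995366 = 2^1 * 47^1*10589^1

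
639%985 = 639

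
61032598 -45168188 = 15864410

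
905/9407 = 905/9407 =0.10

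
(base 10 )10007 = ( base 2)10011100010111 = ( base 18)1CFH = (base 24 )H8N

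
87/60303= 29/20101 = 0.00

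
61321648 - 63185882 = -1864234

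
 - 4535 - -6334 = 1799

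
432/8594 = 216/4297 = 0.05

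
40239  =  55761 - 15522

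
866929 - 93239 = 773690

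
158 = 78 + 80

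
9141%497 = 195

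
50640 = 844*60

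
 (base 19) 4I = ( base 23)42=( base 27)3d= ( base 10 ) 94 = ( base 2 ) 1011110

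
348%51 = 42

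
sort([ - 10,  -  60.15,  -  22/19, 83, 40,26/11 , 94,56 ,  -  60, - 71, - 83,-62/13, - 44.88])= [ - 83,-71, - 60.15,-60,-44.88, - 10, - 62/13,-22/19, 26/11,40 , 56,83,94] 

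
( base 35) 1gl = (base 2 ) 11100001110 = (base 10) 1806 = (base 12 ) 1066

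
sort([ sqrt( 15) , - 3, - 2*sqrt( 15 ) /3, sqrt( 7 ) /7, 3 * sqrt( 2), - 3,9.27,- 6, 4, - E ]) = [ - 6, - 3, - 3, - E,- 2*sqrt ( 15)/3, sqrt(7 ) /7, sqrt(15 ),4,3* sqrt(2 ), 9.27]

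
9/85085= 9/85085=0.00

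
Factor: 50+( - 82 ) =  -  32 = - 2^5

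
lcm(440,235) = 20680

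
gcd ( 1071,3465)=63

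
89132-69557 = 19575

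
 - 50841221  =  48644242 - 99485463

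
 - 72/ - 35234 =36/17617  =  0.00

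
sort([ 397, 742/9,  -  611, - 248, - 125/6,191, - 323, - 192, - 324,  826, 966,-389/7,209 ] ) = [ - 611, - 324, - 323, - 248, - 192, - 389/7, - 125/6, 742/9, 191, 209, 397,  826, 966 ] 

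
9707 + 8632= 18339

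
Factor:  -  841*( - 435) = 365835 = 3^1*5^1*29^3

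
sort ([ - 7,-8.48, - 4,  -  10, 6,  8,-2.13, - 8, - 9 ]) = [  -  10,  -  9, - 8.48, - 8 , - 7,-4, - 2.13,6,8 ] 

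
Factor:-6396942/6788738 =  -3^1* 11^ (- 1)*19^( - 1 )*109^(- 1)*149^( - 1)*1066157^1 = - 3198471/3394369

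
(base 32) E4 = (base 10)452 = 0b111000100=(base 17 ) 19a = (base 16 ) 1c4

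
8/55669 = 8/55669 = 0.00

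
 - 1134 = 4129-5263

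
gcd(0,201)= 201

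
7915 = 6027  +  1888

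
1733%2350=1733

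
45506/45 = 1011  +  11/45 =1011.24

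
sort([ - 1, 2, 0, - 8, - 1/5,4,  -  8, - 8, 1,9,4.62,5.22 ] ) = [ - 8, - 8, - 8, - 1, - 1/5,0,1,2, 4,4.62,5.22,9]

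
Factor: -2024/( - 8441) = 2^3*11^1*367^( - 1)   =  88/367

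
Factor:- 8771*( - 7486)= 65659706 = 2^1*7^2 * 19^1*179^1*197^1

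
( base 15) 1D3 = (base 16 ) 1A7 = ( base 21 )K3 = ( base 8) 647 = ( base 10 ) 423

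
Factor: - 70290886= - 2^1*17^1*2067379^1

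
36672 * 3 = 110016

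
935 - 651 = 284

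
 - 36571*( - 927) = 33901317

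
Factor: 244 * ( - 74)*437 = -2^3 * 19^1 * 23^1 * 37^1 * 61^1 =-  7890472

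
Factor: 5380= 2^2*5^1*269^1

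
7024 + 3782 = 10806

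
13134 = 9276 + 3858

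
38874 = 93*418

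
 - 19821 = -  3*6607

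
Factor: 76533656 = 2^3*1319^1 * 7253^1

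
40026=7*5718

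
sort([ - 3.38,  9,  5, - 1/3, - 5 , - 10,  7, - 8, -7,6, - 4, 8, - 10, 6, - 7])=[ - 10, - 10, -8, - 7, - 7,  -  5,-4, - 3.38, -1/3, 5, 6,6,7, 8, 9 ] 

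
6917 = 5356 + 1561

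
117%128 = 117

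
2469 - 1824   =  645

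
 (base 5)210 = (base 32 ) 1N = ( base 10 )55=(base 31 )1O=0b110111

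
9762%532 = 186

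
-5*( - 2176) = 10880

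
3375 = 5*675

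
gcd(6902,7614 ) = 2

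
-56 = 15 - 71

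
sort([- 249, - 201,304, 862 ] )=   [ - 249, - 201 , 304, 862]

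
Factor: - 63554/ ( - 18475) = 86/25=2^1  *  5^( - 2 )*43^1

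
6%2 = 0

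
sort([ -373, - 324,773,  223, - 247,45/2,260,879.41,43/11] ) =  [ - 373, - 324, - 247,43/11,45/2,  223,  260,773 , 879.41]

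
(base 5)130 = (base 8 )50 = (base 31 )19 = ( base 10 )40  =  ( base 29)1b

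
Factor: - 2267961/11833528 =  - 2^( - 3)*3^1*7^(-1)*23^1*32869^1* 211313^( - 1)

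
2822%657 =194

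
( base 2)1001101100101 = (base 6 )34553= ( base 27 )6lo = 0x1365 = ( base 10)4965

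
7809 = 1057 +6752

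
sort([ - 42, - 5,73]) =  [ - 42, - 5,73 ]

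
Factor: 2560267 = 149^1 *17183^1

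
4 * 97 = 388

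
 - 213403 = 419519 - 632922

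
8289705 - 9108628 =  - 818923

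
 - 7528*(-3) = 22584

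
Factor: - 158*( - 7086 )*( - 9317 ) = -10431201396 =- 2^2*3^1*7^1*11^3 * 79^1*1181^1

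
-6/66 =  - 1 + 10/11  =  - 0.09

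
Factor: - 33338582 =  - 2^1*227^1*73433^1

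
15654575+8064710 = 23719285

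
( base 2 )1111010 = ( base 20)62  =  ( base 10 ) 122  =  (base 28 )4a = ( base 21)5h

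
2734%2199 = 535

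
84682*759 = 64273638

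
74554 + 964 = 75518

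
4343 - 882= 3461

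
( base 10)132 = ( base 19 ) 6i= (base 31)48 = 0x84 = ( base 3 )11220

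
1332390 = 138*9655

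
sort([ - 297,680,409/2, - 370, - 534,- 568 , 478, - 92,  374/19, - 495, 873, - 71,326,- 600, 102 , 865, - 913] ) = [ - 913,-600 , - 568, -534, - 495,-370,  -  297,- 92, - 71,374/19,102,409/2, 326, 478, 680,865,873] 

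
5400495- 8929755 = - 3529260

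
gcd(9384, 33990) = 6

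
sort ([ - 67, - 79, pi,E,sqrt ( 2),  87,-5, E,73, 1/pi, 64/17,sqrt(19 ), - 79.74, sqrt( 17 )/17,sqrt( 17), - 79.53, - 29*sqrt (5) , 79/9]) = [-79.74, - 79.53, - 79, - 67 , - 29*sqrt(5),-5,sqrt ( 17) /17, 1/pi,  sqrt( 2), E, E, pi, 64/17,sqrt(17),sqrt( 19), 79/9,  73, 87 ] 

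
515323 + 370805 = 886128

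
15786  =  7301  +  8485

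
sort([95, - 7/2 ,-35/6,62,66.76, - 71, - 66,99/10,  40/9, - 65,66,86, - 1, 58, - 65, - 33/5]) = [ - 71, - 66 , -65, -65, - 33/5, - 35/6,- 7/2, - 1, 40/9, 99/10,58,62,  66,66.76,86, 95]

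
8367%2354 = 1305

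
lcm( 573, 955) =2865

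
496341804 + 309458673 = 805800477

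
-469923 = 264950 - 734873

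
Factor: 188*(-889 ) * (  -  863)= 144234916  =  2^2 * 7^1*47^1 * 127^1 * 863^1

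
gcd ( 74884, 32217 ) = 1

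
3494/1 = 3494 = 3494.00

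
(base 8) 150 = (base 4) 1220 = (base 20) 54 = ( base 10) 104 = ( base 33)35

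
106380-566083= - 459703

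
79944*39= 3117816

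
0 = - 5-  - 5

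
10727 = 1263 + 9464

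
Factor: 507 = 3^1*13^2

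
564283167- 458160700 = 106122467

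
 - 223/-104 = 223/104 =2.14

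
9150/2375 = 366/95 = 3.85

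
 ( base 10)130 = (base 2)10000010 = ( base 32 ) 42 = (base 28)4i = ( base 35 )3P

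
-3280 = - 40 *82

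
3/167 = 3/167 =0.02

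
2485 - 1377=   1108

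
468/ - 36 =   -  13 + 0/1=- 13.00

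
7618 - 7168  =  450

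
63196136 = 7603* 8312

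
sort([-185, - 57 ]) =[ - 185, - 57]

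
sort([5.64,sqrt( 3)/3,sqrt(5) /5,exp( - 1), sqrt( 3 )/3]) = [exp( - 1), sqrt( 5)/5, sqrt(3 )/3 , sqrt( 3) /3, 5.64]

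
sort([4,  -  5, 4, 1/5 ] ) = [ -5, 1/5, 4, 4]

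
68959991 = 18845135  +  50114856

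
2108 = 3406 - 1298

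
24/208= 3/26 = 0.12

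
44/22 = 2  =  2.00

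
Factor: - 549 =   -  3^2*61^1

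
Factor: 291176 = 2^3 * 17^1*2141^1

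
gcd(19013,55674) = 1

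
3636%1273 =1090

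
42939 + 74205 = 117144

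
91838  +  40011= 131849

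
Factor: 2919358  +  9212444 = 2^1*3^3*29^1*61^1*127^1  =  12131802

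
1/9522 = 1/9522 = 0.00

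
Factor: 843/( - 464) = -2^(-4 )*3^1 * 29^( - 1)*281^1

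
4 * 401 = 1604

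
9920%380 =40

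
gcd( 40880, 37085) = 5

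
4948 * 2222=10994456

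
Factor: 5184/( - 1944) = -8/3 = - 2^3 * 3^( - 1 ) 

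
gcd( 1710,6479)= 19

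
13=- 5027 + 5040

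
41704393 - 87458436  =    -  45754043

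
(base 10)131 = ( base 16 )83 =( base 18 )75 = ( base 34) 3t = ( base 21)65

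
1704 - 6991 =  - 5287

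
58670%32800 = 25870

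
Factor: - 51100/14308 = -25/7= - 5^2*7^( - 1 )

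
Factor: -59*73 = -4307 = -59^1*73^1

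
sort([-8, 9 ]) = [-8, 9]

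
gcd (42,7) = 7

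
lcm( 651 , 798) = 24738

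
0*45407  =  0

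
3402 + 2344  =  5746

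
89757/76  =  89757/76 = 1181.01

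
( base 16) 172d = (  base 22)c5f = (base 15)1B58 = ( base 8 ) 13455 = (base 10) 5933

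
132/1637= 132/1637  =  0.08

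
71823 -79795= - 7972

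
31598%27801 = 3797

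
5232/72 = 72  +  2/3 = 72.67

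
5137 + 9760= 14897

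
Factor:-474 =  - 2^1*3^1 * 79^1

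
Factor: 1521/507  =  3 = 3^1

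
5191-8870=-3679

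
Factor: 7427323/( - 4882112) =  - 2^( - 6)*76283^( - 1)*7427323^1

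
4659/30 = 1553/10 = 155.30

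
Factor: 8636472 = 2^3*3^2* 13^1 *9227^1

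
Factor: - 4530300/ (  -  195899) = 2^2*3^1*5^2 * 11^(-2) *1619^( - 1)*15101^1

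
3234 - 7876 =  - 4642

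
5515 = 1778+3737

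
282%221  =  61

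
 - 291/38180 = -1+37889/38180=   -0.01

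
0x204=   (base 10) 516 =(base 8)1004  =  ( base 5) 4031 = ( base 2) 1000000100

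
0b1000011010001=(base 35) 3i0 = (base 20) af5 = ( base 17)EF4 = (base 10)4305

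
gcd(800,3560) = 40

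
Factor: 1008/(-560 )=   -  9/5 = - 3^2*5^( - 1) 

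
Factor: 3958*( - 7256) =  - 2^4*907^1*1979^1 =- 28719248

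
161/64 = 2  +  33/64 = 2.52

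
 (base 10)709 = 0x2C5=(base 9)867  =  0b1011000101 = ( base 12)4B1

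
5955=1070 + 4885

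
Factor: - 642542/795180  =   - 2^( - 1 )*3^ (-1 )*5^( - 1)*19^1*29^(-1 )  *37^1 = -  703/870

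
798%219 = 141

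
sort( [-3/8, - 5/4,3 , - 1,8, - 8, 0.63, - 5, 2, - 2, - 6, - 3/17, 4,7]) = [ -8, -6, - 5,-2, - 5/4,  -  1, - 3/8,  -  3/17, 0.63, 2, 3, 4,7, 8]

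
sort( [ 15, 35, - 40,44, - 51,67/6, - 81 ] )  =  [ - 81, - 51, - 40, 67/6,15, 35,44 ]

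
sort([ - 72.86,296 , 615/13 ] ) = [ -72.86,615/13,296 ] 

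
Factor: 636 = 2^2*3^1*53^1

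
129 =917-788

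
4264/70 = 60 + 32/35 = 60.91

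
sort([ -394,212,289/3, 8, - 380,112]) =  [-394, - 380,8, 289/3,112,212]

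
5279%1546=641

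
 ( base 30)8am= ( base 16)1d62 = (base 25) C0M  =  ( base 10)7522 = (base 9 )11277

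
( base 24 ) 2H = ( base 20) 35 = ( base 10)65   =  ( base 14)49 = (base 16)41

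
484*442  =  213928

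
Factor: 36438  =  2^1*3^1* 6073^1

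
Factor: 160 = 2^5 * 5^1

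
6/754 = 3/377 = 0.01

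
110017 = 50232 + 59785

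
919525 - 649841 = 269684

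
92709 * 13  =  1205217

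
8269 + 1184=9453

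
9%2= 1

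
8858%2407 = 1637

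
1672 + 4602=6274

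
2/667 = 2/667 = 0.00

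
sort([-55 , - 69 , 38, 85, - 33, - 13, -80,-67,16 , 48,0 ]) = [ - 80, - 69, - 67, - 55, - 33, - 13, 0, 16,38, 48,85]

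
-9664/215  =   - 9664/215 = - 44.95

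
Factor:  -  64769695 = -5^1*31^1 * 417869^1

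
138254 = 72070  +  66184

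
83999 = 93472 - 9473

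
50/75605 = 10/15121 = 0.00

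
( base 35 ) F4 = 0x211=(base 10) 529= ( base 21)144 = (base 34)FJ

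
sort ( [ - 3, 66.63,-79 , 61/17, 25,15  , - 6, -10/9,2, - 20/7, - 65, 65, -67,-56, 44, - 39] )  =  [ - 79, - 67, - 65,- 56, - 39, - 6,- 3, - 20/7, - 10/9, 2,61/17, 15, 25,  44, 65, 66.63] 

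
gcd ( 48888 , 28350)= 126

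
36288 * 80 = 2903040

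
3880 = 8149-4269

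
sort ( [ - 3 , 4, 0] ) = [ - 3, 0,4 ]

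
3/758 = 3/758 = 0.00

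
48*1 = 48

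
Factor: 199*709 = 199^1*709^1=141091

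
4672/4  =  1168 = 1168.00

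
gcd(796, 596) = 4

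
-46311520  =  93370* ( - 496)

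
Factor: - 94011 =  - 3^1* 31337^1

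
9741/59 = 9741/59 = 165.10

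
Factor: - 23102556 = - 2^2*3^1*19^2*5333^1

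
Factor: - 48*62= - 2976 = - 2^5*3^1 * 31^1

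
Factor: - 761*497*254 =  - 2^1*7^1 * 71^1*127^1 * 761^1 = -  96067118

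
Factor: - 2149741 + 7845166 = 3^2*5^2*17^1*1489^1=5695425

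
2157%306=15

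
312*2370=739440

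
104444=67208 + 37236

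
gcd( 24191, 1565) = 1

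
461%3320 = 461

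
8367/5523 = 2789/1841 = 1.51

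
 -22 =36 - 58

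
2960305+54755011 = 57715316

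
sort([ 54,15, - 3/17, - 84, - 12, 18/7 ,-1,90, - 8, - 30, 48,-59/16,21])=[ - 84,-30,-12,- 8,  -  59/16, - 1 ,  -  3/17 , 18/7,15, 21,48,54,90 ] 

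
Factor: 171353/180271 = 269/283 = 269^1*283^( - 1 ) 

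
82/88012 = 41/44006 = 0.00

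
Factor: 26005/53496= 35/72= 2^( - 3 )*3^( - 2) * 5^1 * 7^1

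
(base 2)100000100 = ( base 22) bi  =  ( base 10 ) 260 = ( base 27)9h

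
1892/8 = 236 + 1/2 = 236.50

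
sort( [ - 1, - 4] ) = [ - 4, - 1 ] 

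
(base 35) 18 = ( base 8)53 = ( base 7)61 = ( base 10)43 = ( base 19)25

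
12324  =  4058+8266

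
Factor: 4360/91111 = 2^3*5^1 * 109^1*179^ ( - 1)*509^( - 1)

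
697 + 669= 1366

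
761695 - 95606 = 666089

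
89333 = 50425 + 38908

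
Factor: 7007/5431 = 7^2*11^1*13^1*5431^( - 1)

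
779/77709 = 779/77709 = 0.01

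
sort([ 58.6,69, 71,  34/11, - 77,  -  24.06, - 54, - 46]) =[-77, - 54, - 46, - 24.06,  34/11, 58.6 , 69, 71 ]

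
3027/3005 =3027/3005 = 1.01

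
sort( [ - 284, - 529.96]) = [  -  529.96, -284 ]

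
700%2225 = 700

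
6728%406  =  232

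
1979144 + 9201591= 11180735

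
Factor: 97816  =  2^3*12227^1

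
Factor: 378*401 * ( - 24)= - 2^4*3^4 * 7^1 * 401^1=- 3637872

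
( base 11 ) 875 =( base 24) 1ji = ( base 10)1050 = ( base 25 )1H0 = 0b10000011010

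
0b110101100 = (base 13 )26C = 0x1AC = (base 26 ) gc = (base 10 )428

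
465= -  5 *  (  -  93)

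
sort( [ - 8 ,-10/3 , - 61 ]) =[ - 61 ,- 8, -10/3 ]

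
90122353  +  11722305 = 101844658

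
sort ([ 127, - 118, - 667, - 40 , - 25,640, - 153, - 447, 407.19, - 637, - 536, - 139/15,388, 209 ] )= [ - 667, - 637, - 536, - 447,-153, - 118, - 40, - 25, - 139/15,127,  209,  388 , 407.19,640 ] 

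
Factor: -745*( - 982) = 731590 = 2^1 * 5^1*149^1*491^1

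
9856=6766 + 3090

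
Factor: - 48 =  - 2^4 * 3^1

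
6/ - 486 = - 1 + 80/81=- 0.01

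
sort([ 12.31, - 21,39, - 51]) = [ - 51, - 21,12.31, 39 ] 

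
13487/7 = 1926 + 5/7 = 1926.71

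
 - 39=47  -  86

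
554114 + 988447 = 1542561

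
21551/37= 21551/37 = 582.46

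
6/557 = 6/557 =0.01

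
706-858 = -152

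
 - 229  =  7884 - 8113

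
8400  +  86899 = 95299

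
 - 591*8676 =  - 5127516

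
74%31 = 12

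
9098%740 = 218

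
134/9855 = 134/9855 = 0.01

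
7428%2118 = 1074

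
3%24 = 3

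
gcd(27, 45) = 9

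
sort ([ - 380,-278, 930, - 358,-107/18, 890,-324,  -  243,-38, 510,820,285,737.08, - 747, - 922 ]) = [-922, - 747,  -  380,  -  358, - 324,  -  278,  -  243, - 38, -107/18, 285,510 , 737.08, 820,890, 930]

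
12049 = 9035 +3014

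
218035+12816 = 230851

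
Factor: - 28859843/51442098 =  - 2^( - 1 )*3^( - 1)*29^1*995167^1*8573683^( - 1) 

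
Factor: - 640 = -2^7*5^1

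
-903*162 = -146286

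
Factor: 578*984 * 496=2^8 * 3^1*17^2* 31^1 * 41^1 = 282100992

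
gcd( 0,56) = 56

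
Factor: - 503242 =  - 2^1*251621^1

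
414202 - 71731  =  342471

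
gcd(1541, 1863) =23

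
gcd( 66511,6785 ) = 1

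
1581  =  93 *17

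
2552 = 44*58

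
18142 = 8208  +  9934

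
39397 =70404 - 31007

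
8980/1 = 8980=8980.00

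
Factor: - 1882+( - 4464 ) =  - 2^1*19^1*167^1 = - 6346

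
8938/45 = 198 + 28/45 =198.62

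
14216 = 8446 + 5770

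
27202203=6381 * 4263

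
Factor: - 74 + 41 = -33 = -3^1 * 11^1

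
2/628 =1/314= 0.00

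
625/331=1 + 294/331 = 1.89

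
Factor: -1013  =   - 1013^1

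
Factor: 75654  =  2^1*3^4*467^1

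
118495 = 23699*5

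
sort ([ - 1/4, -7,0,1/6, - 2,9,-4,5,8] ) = [ - 7, - 4, - 2,-1/4,0,1/6,  5,  8,9]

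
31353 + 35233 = 66586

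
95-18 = 77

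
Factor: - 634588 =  - 2^2*158647^1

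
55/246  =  55/246=0.22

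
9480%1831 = 325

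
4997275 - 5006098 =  - 8823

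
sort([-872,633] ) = [ - 872,633 ] 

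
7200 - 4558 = 2642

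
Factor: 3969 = 3^4 *7^2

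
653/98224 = 653/98224 = 0.01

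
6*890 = 5340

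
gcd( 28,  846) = 2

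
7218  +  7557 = 14775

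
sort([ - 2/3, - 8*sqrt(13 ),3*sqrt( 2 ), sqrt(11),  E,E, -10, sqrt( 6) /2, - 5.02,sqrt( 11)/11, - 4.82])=[ - 8*sqrt( 13), - 10 ,-5.02, - 4.82, - 2/3, sqrt( 11 ) /11,sqrt( 6) /2,E,E,sqrt (11 ),3*sqrt(2 )] 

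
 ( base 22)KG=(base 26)he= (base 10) 456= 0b111001000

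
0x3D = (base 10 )61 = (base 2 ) 111101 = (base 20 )31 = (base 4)331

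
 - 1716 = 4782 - 6498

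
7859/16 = 491+3/16 = 491.19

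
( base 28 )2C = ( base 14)4c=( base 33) 22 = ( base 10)68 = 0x44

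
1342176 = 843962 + 498214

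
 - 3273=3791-7064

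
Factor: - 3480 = - 2^3*3^1*5^1*29^1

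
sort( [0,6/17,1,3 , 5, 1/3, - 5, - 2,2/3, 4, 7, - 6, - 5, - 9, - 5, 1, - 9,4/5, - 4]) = [ - 9, - 9, - 6, - 5, - 5, - 5,-4, - 2 , 0 , 1/3, 6/17, 2/3,4/5, 1, 1, 3,4, 5, 7 ]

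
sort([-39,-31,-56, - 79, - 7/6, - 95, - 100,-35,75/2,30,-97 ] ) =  [ - 100,-97, - 95,-79, - 56,-39,-35, - 31,-7/6, 30, 75/2]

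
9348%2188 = 596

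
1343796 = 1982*678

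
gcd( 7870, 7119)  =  1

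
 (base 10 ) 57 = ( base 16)39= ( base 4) 321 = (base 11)52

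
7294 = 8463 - 1169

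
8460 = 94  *90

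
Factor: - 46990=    -2^1*5^1*37^1*127^1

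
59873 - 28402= 31471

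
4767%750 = 267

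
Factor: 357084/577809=364/589 = 2^2*7^1*13^1*19^(-1 ) *31^(-1)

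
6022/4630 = 3011/2315 = 1.30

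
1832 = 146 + 1686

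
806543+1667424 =2473967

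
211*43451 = 9168161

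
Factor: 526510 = 2^1*5^1*37^1* 1423^1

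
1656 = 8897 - 7241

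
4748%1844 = 1060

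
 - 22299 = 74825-97124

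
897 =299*3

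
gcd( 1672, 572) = 44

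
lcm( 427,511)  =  31171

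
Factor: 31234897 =23^1*1358039^1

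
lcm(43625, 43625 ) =43625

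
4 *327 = 1308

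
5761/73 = 78+ 67/73 = 78.92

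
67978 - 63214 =4764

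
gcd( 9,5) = 1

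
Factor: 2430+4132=6562 = 2^1*17^1*193^1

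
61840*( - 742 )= - 45885280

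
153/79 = 1 + 74/79 = 1.94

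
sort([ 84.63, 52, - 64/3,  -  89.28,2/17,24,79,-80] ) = [ - 89.28, - 80,-64/3, 2/17, 24, 52,79,84.63]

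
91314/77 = 91314/77 = 1185.90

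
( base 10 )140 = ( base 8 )214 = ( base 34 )44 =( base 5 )1030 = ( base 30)4k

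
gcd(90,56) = 2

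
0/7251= 0 = 0.00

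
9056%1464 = 272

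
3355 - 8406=  -  5051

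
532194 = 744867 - 212673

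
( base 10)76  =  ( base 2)1001100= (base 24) 34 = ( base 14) 56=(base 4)1030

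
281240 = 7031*40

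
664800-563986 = 100814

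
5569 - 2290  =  3279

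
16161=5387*3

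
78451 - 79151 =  - 700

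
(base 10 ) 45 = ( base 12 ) 39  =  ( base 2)101101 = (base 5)140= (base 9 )50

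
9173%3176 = 2821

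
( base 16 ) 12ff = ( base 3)20200010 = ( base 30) 5c3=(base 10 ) 4863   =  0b1001011111111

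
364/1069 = 364/1069=0.34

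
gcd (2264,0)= 2264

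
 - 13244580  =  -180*73581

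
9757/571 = 9757/571 = 17.09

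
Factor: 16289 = 7^1 * 13^1*179^1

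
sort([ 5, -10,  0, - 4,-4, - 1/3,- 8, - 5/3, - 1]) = [ - 10,-8, - 4, - 4, - 5/3, - 1, - 1/3, 0, 5 ] 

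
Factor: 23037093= 3^2*2559677^1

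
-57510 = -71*810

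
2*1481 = 2962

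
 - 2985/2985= -1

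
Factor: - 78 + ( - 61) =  - 139  =  - 139^1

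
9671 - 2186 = 7485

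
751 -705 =46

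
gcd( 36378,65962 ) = 86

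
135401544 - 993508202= - 858106658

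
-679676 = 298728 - 978404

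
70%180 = 70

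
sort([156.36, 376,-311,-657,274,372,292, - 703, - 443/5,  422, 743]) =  [ -703, - 657, -311,-443/5,156.36,274,292, 372,376, 422,743]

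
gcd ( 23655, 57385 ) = 5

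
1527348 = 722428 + 804920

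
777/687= 1+ 30/229 = 1.13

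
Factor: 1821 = 3^1*607^1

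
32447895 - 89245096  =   - 56797201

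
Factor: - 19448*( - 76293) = 2^3 * 3^2*7^2*11^1 * 13^1*17^1*173^1 = 1483746264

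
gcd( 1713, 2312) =1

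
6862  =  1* 6862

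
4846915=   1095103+3751812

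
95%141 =95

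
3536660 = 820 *4313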